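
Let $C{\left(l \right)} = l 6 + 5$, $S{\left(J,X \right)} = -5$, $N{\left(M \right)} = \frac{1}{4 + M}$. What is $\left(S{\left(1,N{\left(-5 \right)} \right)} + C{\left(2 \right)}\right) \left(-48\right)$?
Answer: $-576$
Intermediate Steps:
$C{\left(l \right)} = 5 + 6 l$ ($C{\left(l \right)} = 6 l + 5 = 5 + 6 l$)
$\left(S{\left(1,N{\left(-5 \right)} \right)} + C{\left(2 \right)}\right) \left(-48\right) = \left(-5 + \left(5 + 6 \cdot 2\right)\right) \left(-48\right) = \left(-5 + \left(5 + 12\right)\right) \left(-48\right) = \left(-5 + 17\right) \left(-48\right) = 12 \left(-48\right) = -576$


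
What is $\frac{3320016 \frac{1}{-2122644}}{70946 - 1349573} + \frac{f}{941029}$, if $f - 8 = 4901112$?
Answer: $\frac{158356970696594036}{30404982285219903} \approx 5.2083$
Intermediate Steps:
$f = 4901120$ ($f = 8 + 4901112 = 4901120$)
$\frac{3320016 \frac{1}{-2122644}}{70946 - 1349573} + \frac{f}{941029} = \frac{3320016 \frac{1}{-2122644}}{70946 - 1349573} + \frac{4901120}{941029} = \frac{3320016 \left(- \frac{1}{2122644}\right)}{-1278627} + 4901120 \cdot \frac{1}{941029} = \left(- \frac{276668}{176887}\right) \left(- \frac{1}{1278627}\right) + \frac{4901120}{941029} = \frac{39524}{32310356307} + \frac{4901120}{941029} = \frac{158356970696594036}{30404982285219903}$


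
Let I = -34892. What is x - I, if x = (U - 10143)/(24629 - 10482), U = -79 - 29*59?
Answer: 493605191/14147 ≈ 34891.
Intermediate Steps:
U = -1790 (U = -79 - 1711 = -1790)
x = -11933/14147 (x = (-1790 - 10143)/(24629 - 10482) = -11933/14147 ≈ -0.84350)
x - I = -11933/14147 - 1*(-34892) = -11933/14147 + 34892 = 493605191/14147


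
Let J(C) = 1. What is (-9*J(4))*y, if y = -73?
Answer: 657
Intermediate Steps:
(-9*J(4))*y = -9*1*(-73) = -9*(-73) = 657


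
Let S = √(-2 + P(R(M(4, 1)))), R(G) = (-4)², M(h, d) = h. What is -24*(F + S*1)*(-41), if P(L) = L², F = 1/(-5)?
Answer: -984/5 + 984*√254 ≈ 15486.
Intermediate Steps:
R(G) = 16
F = -⅕ ≈ -0.20000
S = √254 (S = √(-2 + 16²) = √(-2 + 256) = √254 ≈ 15.937)
-24*(F + S*1)*(-41) = -24*(-⅕ + √254*1)*(-41) = -24*(-⅕ + √254)*(-41) = (24/5 - 24*√254)*(-41) = -984/5 + 984*√254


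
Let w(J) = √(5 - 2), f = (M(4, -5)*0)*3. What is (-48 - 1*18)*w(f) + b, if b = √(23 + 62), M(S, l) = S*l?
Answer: √85 - 66*√3 ≈ -105.10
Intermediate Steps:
f = 0 (f = ((4*(-5))*0)*3 = -20*0*3 = 0*3 = 0)
b = √85 ≈ 9.2195
w(J) = √3
(-48 - 1*18)*w(f) + b = (-48 - 1*18)*√3 + √85 = (-48 - 18)*√3 + √85 = -66*√3 + √85 = √85 - 66*√3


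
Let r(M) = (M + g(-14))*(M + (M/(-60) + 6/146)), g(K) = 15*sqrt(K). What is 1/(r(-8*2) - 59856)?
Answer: -35733897120/2130381256636007 + 282230775*I*sqrt(14)/4260762513272014 ≈ -1.6773e-5 + 2.4785e-7*I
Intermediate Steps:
r(M) = (3/73 + 59*M/60)*(M + 15*I*sqrt(14)) (r(M) = (M + 15*sqrt(-14))*(M + (M/(-60) + 6/146)) = (M + 15*(I*sqrt(14)))*(M + (M*(-1/60) + 6*(1/146))) = (M + 15*I*sqrt(14))*(M + (-M/60 + 3/73)) = (M + 15*I*sqrt(14))*(M + (3/73 - M/60)) = (M + 15*I*sqrt(14))*(3/73 + 59*M/60) = (3/73 + 59*M/60)*(M + 15*I*sqrt(14)))
1/(r(-8*2) - 59856) = 1/((3*(-8*2)/73 + 59*(-8*2)**2/60 + 45*I*sqrt(14)/73 + 59*I*(-8*2)*sqrt(14)/4) - 59856) = 1/(((3/73)*(-16) + (59/60)*(-16)**2 + 45*I*sqrt(14)/73 + (59/4)*I*(-16)*sqrt(14)) - 59856) = 1/((-48/73 + (59/60)*256 + 45*I*sqrt(14)/73 - 236*I*sqrt(14)) - 59856) = 1/((-48/73 + 3776/15 + 45*I*sqrt(14)/73 - 236*I*sqrt(14)) - 59856) = 1/((274928/1095 - 17183*I*sqrt(14)/73) - 59856) = 1/(-65267392/1095 - 17183*I*sqrt(14)/73)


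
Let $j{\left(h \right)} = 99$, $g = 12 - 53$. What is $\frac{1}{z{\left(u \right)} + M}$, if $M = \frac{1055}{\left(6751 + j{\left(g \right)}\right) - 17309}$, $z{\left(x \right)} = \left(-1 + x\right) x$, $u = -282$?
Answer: $\frac{10459}{834689899} \approx 1.253 \cdot 10^{-5}$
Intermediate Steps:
$g = -41$
$z{\left(x \right)} = x \left(-1 + x\right)$
$M = - \frac{1055}{10459}$ ($M = \frac{1055}{\left(6751 + 99\right) - 17309} = \frac{1055}{6850 - 17309} = \frac{1055}{-10459} = 1055 \left(- \frac{1}{10459}\right) = - \frac{1055}{10459} \approx -0.10087$)
$\frac{1}{z{\left(u \right)} + M} = \frac{1}{- 282 \left(-1 - 282\right) - \frac{1055}{10459}} = \frac{1}{\left(-282\right) \left(-283\right) - \frac{1055}{10459}} = \frac{1}{79806 - \frac{1055}{10459}} = \frac{1}{\frac{834689899}{10459}} = \frac{10459}{834689899}$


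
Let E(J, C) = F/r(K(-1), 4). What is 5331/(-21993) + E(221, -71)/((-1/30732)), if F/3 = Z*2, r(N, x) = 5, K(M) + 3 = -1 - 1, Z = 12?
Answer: -16221341909/36655 ≈ -4.4254e+5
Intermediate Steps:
K(M) = -5 (K(M) = -3 + (-1 - 1) = -3 - 2 = -5)
F = 72 (F = 3*(12*2) = 3*24 = 72)
E(J, C) = 72/5
5331/(-21993) + E(221, -71)/((-1/30732)) = 5331/(-21993) + 72/(5*((-1/30732))) = 5331*(-1/21993) + 72/(5*((-1*1/30732))) = -1777/7331 + 72/(5*(-1/30732)) = -1777/7331 + (72/5)*(-30732) = -1777/7331 - 2212704/5 = -16221341909/36655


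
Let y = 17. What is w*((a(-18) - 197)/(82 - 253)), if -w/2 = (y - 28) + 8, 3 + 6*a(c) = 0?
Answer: 395/57 ≈ 6.9298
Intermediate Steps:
a(c) = -½ (a(c) = -½ + (⅙)*0 = -½ + 0 = -½)
w = 6 (w = -2*((17 - 28) + 8) = -2*(-11 + 8) = -2*(-3) = 6)
w*((a(-18) - 197)/(82 - 253)) = 6*((-½ - 197)/(82 - 253)) = 6*(-395/2/(-171)) = 6*(-395/2*(-1/171)) = 6*(395/342) = 395/57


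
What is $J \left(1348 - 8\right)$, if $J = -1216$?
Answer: $-1629440$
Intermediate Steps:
$J \left(1348 - 8\right) = - 1216 \left(1348 - 8\right) = \left(-1216\right) 1340 = -1629440$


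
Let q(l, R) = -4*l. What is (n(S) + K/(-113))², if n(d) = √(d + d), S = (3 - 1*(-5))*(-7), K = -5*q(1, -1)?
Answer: -1429728/12769 - 160*I*√7/113 ≈ -111.97 - 3.7462*I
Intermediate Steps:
K = 20 (K = -(-20) = -5*(-4) = 20)
S = -56 (S = (3 + 5)*(-7) = 8*(-7) = -56)
n(d) = √2*√d (n(d) = √(2*d) = √2*√d)
(n(S) + K/(-113))² = (√2*√(-56) + 20/(-113))² = (√2*(2*I*√14) + 20*(-1/113))² = (4*I*√7 - 20/113)² = (-20/113 + 4*I*√7)²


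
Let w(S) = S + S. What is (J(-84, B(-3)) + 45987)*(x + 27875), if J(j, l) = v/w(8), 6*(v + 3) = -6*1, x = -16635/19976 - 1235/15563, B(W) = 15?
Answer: 1594025340856356845/1243545952 ≈ 1.2818e+9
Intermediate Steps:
x = -283560865/310886488 (x = -16635*1/19976 - 1235*1/15563 = -16635/19976 - 1235/15563 = -283560865/310886488 ≈ -0.91210)
v = -4 (v = -3 + (-6*1)/6 = -3 + (⅙)*(-6) = -3 - 1 = -4)
w(S) = 2*S
J(j, l) = -¼ (J(j, l) = -4/(2*8) = -4/16 = -4*1/16 = -¼)
(J(-84, B(-3)) + 45987)*(x + 27875) = (-¼ + 45987)*(-283560865/310886488 + 27875) = (183947/4)*(8665677292135/310886488) = 1594025340856356845/1243545952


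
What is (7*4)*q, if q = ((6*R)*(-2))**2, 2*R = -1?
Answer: 1008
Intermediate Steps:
R = -1/2 (R = (1/2)*(-1) = -1/2 ≈ -0.50000)
q = 36 (q = ((6*(-1/2))*(-2))**2 = (-3*(-2))**2 = 6**2 = 36)
(7*4)*q = (7*4)*36 = 28*36 = 1008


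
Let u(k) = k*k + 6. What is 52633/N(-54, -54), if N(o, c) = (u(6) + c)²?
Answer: 52633/144 ≈ 365.51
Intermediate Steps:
u(k) = 6 + k² (u(k) = k² + 6 = 6 + k²)
N(o, c) = (42 + c)² (N(o, c) = ((6 + 6²) + c)² = ((6 + 36) + c)² = (42 + c)²)
52633/N(-54, -54) = 52633/((42 - 54)²) = 52633/((-12)²) = 52633/144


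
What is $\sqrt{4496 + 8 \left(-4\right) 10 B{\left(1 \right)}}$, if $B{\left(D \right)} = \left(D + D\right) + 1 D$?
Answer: $4 \sqrt{221} \approx 59.464$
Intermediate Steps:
$B{\left(D \right)} = 3 D$ ($B{\left(D \right)} = 2 D + D = 3 D$)
$\sqrt{4496 + 8 \left(-4\right) 10 B{\left(1 \right)}} = \sqrt{4496 + 8 \left(-4\right) 10 \cdot 3 \cdot 1} = \sqrt{4496 + \left(-32\right) 10 \cdot 3} = \sqrt{4496 - 960} = \sqrt{3536} = 4 \sqrt{221}$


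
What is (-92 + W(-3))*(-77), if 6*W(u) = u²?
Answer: 13937/2 ≈ 6968.5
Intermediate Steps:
W(u) = u²/6
(-92 + W(-3))*(-77) = (-92 + (⅙)*(-3)²)*(-77) = (-92 + (⅙)*9)*(-77) = (-92 + 3/2)*(-77) = -181/2*(-77) = 13937/2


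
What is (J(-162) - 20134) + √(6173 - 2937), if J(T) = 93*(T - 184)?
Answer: -52312 + 2*√809 ≈ -52255.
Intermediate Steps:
J(T) = -17112 + 93*T (J(T) = 93*(-184 + T) = -17112 + 93*T)
(J(-162) - 20134) + √(6173 - 2937) = ((-17112 + 93*(-162)) - 20134) + √(6173 - 2937) = ((-17112 - 15066) - 20134) + √3236 = (-32178 - 20134) + 2*√809 = -52312 + 2*√809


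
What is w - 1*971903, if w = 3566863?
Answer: 2594960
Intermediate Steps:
w - 1*971903 = 3566863 - 1*971903 = 3566863 - 971903 = 2594960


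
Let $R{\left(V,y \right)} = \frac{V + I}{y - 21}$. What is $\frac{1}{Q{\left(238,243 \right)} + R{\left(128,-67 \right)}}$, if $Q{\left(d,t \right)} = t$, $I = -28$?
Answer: $\frac{22}{5321} \approx 0.0041346$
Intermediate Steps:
$R{\left(V,y \right)} = \frac{-28 + V}{-21 + y}$ ($R{\left(V,y \right)} = \frac{V - 28}{y - 21} = \frac{-28 + V}{-21 + y}$)
$\frac{1}{Q{\left(238,243 \right)} + R{\left(128,-67 \right)}} = \frac{1}{243 + \frac{-28 + 128}{-21 - 67}} = \frac{1}{243 + \frac{1}{-88} \cdot 100} = \frac{1}{243 - \frac{25}{22}} = \frac{1}{\frac{5321}{22}} = \frac{22}{5321}$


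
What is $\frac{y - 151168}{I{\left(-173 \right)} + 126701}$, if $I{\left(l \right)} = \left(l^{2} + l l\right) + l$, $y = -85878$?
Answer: $- \frac{118523}{93193} \approx -1.2718$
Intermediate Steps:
$I{\left(l \right)} = l + 2 l^{2}$ ($I{\left(l \right)} = \left(l^{2} + l^{2}\right) + l = 2 l^{2} + l = l + 2 l^{2}$)
$\frac{y - 151168}{I{\left(-173 \right)} + 126701} = \frac{-85878 - 151168}{- 173 \left(1 + 2 \left(-173\right)\right) + 126701} = - \frac{237046}{- 173 \left(1 - 346\right) + 126701} = - \frac{237046}{\left(-173\right) \left(-345\right) + 126701} = - \frac{237046}{59685 + 126701} = - \frac{237046}{186386} = \left(-237046\right) \frac{1}{186386} = - \frac{118523}{93193}$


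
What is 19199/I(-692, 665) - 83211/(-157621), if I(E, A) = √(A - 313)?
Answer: 83211/157621 + 19199*√22/88 ≈ 1023.8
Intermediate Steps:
I(E, A) = √(-313 + A)
19199/I(-692, 665) - 83211/(-157621) = 19199/(√(-313 + 665)) - 83211/(-157621) = 19199/(√352) - 83211*(-1/157621) = 19199/((4*√22)) + 83211/157621 = 19199*(√22/88) + 83211/157621 = 19199*√22/88 + 83211/157621 = 83211/157621 + 19199*√22/88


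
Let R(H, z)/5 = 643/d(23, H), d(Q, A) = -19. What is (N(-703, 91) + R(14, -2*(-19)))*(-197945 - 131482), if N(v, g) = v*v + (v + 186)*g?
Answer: -2797778379501/19 ≈ -1.4725e+11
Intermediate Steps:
N(v, g) = v**2 + g*(186 + v) (N(v, g) = v**2 + (186 + v)*g = v**2 + g*(186 + v))
R(H, z) = -3215/19 (R(H, z) = 5*(643/(-19)) = 5*(643*(-1/19)) = 5*(-643/19) = -3215/19)
(N(-703, 91) + R(14, -2*(-19)))*(-197945 - 131482) = (((-703)**2 + 186*91 + 91*(-703)) - 3215/19)*(-197945 - 131482) = ((494209 + 16926 - 63973) - 3215/19)*(-329427) = (447162 - 3215/19)*(-329427) = (8492863/19)*(-329427) = -2797778379501/19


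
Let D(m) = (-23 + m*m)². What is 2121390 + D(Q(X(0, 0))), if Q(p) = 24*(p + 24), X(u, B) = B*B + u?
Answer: 110062174399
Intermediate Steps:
X(u, B) = u + B² (X(u, B) = B² + u = u + B²)
Q(p) = 576 + 24*p (Q(p) = 24*(24 + p) = 576 + 24*p)
D(m) = (-23 + m²)²
2121390 + D(Q(X(0, 0))) = 2121390 + (-23 + (576 + 24*(0 + 0²))²)² = 2121390 + (-23 + (576 + 24*(0 + 0))²)² = 2121390 + (-23 + (576 + 24*0)²)² = 2121390 + (-23 + (576 + 0)²)² = 2121390 + (-23 + 576²)² = 2121390 + (-23 + 331776)² = 2121390 + 331753² = 2121390 + 110060053009 = 110062174399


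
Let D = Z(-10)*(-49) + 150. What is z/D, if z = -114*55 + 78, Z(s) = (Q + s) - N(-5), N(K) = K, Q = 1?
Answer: -3096/173 ≈ -17.896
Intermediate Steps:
Z(s) = 6 + s (Z(s) = (1 + s) - 1*(-5) = (1 + s) + 5 = 6 + s)
z = -6192 (z = -6270 + 78 = -6192)
D = 346 (D = (6 - 10)*(-49) + 150 = -4*(-49) + 150 = 196 + 150 = 346)
z/D = -6192/346 = -6192*1/346 = -3096/173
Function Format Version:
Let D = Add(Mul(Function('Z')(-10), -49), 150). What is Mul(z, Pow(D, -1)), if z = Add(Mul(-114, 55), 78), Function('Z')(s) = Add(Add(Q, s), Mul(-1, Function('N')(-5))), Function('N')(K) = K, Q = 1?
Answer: Rational(-3096, 173) ≈ -17.896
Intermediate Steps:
Function('Z')(s) = Add(6, s) (Function('Z')(s) = Add(Add(1, s), Mul(-1, -5)) = Add(Add(1, s), 5) = Add(6, s))
z = -6192 (z = Add(-6270, 78) = -6192)
D = 346 (D = Add(Mul(Add(6, -10), -49), 150) = Add(Mul(-4, -49), 150) = Add(196, 150) = 346)
Mul(z, Pow(D, -1)) = Mul(-6192, Pow(346, -1)) = Mul(-6192, Rational(1, 346)) = Rational(-3096, 173)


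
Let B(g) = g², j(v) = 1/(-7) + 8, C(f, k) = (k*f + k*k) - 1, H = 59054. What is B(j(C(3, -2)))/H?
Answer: 3025/2893646 ≈ 0.0010454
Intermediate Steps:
C(f, k) = -1 + k² + f*k (C(f, k) = (f*k + k²) - 1 = (k² + f*k) - 1 = -1 + k² + f*k)
j(v) = 55/7 (j(v) = -⅐ + 8 = 55/7)
B(j(C(3, -2)))/H = (55/7)²/59054 = (3025/49)*(1/59054) = 3025/2893646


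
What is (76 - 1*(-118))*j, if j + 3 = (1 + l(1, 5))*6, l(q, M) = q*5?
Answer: 6402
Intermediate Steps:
l(q, M) = 5*q
j = 33 (j = -3 + (1 + 5*1)*6 = -3 + (1 + 5)*6 = -3 + 6*6 = -3 + 36 = 33)
(76 - 1*(-118))*j = (76 - 1*(-118))*33 = (76 + 118)*33 = 194*33 = 6402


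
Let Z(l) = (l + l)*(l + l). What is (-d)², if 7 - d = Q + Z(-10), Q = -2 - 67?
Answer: 104976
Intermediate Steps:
Z(l) = 4*l² (Z(l) = (2*l)*(2*l) = 4*l²)
Q = -69
d = -324 (d = 7 - (-69 + 4*(-10)²) = 7 - (-69 + 4*100) = 7 - (-69 + 400) = 7 - 1*331 = 7 - 331 = -324)
(-d)² = (-1*(-324))² = 324² = 104976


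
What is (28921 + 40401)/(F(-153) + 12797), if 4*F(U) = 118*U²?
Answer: 138644/1406725 ≈ 0.098558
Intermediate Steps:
F(U) = 59*U²/2 (F(U) = (118*U²)/4 = 59*U²/2)
(28921 + 40401)/(F(-153) + 12797) = (28921 + 40401)/((59/2)*(-153)² + 12797) = 69322/((59/2)*23409 + 12797) = 69322/(1381131/2 + 12797) = 69322/(1406725/2) = 69322*(2/1406725) = 138644/1406725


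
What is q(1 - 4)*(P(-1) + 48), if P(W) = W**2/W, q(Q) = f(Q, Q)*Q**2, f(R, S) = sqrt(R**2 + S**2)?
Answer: 1269*sqrt(2) ≈ 1794.6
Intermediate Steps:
q(Q) = sqrt(2)*Q**2*sqrt(Q**2) (q(Q) = sqrt(Q**2 + Q**2)*Q**2 = sqrt(2*Q**2)*Q**2 = (sqrt(2)*sqrt(Q**2))*Q**2 = sqrt(2)*Q**2*sqrt(Q**2))
P(W) = W
q(1 - 4)*(P(-1) + 48) = (sqrt(2)*(1 - 4)**2*sqrt((1 - 4)**2))*(-1 + 48) = (sqrt(2)*(-3)**2*sqrt((-3)**2))*47 = (sqrt(2)*9*sqrt(9))*47 = (sqrt(2)*9*3)*47 = (27*sqrt(2))*47 = 1269*sqrt(2)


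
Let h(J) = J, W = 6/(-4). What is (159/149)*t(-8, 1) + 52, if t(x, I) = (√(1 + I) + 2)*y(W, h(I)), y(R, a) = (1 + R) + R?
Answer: 7112/149 - 318*√2/149 ≈ 44.713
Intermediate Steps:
W = -3/2 (W = 6*(-¼) = -3/2 ≈ -1.5000)
y(R, a) = 1 + 2*R
t(x, I) = -4 - 2*√(1 + I) (t(x, I) = (√(1 + I) + 2)*(1 + 2*(-3/2)) = (2 + √(1 + I))*(1 - 3) = (2 + √(1 + I))*(-2) = -4 - 2*√(1 + I))
(159/149)*t(-8, 1) + 52 = (159/149)*(-4 - 2*√(1 + 1)) + 52 = (159*(1/149))*(-4 - 2*√2) + 52 = 159*(-4 - 2*√2)/149 + 52 = (-636/149 - 318*√2/149) + 52 = 7112/149 - 318*√2/149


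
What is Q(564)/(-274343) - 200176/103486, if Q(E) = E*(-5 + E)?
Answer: -43771768252/14195329849 ≈ -3.0835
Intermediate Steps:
Q(564)/(-274343) - 200176/103486 = (564*(-5 + 564))/(-274343) - 200176/103486 = (564*559)*(-1/274343) - 200176*1/103486 = 315276*(-1/274343) - 100088/51743 = -315276/274343 - 100088/51743 = -43771768252/14195329849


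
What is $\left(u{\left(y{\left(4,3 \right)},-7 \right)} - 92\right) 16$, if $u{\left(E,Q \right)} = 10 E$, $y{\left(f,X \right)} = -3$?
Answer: $-1952$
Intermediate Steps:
$\left(u{\left(y{\left(4,3 \right)},-7 \right)} - 92\right) 16 = \left(10 \left(-3\right) - 92\right) 16 = \left(-30 - 92\right) 16 = \left(-122\right) 16 = -1952$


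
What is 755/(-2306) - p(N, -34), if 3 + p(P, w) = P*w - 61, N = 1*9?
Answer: 852465/2306 ≈ 369.67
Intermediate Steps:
N = 9
p(P, w) = -64 + P*w (p(P, w) = -3 + (P*w - 61) = -3 + (-61 + P*w) = -64 + P*w)
755/(-2306) - p(N, -34) = 755/(-2306) - (-64 + 9*(-34)) = 755*(-1/2306) - (-64 - 306) = -755/2306 - 1*(-370) = -755/2306 + 370 = 852465/2306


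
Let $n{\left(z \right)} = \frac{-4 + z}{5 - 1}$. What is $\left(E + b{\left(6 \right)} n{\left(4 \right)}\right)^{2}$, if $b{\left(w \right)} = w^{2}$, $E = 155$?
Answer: $24025$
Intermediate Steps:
$n{\left(z \right)} = -1 + \frac{z}{4}$ ($n{\left(z \right)} = \frac{-4 + z}{4} = \left(-4 + z\right) \frac{1}{4} = -1 + \frac{z}{4}$)
$\left(E + b{\left(6 \right)} n{\left(4 \right)}\right)^{2} = \left(155 + 6^{2} \left(-1 + \frac{1}{4} \cdot 4\right)\right)^{2} = \left(155 + 36 \left(-1 + 1\right)\right)^{2} = \left(155 + 36 \cdot 0\right)^{2} = \left(155 + 0\right)^{2} = 155^{2} = 24025$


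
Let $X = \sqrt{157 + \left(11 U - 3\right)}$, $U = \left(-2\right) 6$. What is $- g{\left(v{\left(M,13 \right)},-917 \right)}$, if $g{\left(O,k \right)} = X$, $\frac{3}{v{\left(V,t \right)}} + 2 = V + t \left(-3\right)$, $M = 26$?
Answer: $- \sqrt{22} \approx -4.6904$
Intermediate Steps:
$U = -12$
$X = \sqrt{22}$ ($X = \sqrt{157 + \left(11 \left(-12\right) - 3\right)} = \sqrt{157 - 135} = \sqrt{22} \approx 4.6904$)
$v{\left(V,t \right)} = \frac{3}{-2 + V - 3 t}$ ($v{\left(V,t \right)} = \frac{3}{-2 + \left(V + t \left(-3\right)\right)} = \frac{3}{-2 + \left(V - 3 t\right)} = \frac{3}{-2 + V - 3 t}$)
$g{\left(O,k \right)} = \sqrt{22}$
$- g{\left(v{\left(M,13 \right)},-917 \right)} = - \sqrt{22}$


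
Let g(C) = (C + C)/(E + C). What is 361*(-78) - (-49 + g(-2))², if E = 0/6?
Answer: -30367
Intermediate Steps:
E = 0 (E = 0*(⅙) = 0)
g(C) = 2 (g(C) = (C + C)/(0 + C) = (2*C)/C = 2)
361*(-78) - (-49 + g(-2))² = 361*(-78) - (-49 + 2)² = -28158 - 1*(-47)² = -28158 - 1*2209 = -28158 - 2209 = -30367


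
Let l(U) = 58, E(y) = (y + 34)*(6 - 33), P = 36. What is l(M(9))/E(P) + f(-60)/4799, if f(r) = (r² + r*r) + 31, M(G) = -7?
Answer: 6694124/4535055 ≈ 1.4761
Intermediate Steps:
E(y) = -918 - 27*y (E(y) = (34 + y)*(-27) = -918 - 27*y)
f(r) = 31 + 2*r² (f(r) = (r² + r²) + 31 = 2*r² + 31 = 31 + 2*r²)
l(M(9))/E(P) + f(-60)/4799 = 58/(-918 - 27*36) + (31 + 2*(-60)²)/4799 = 58/(-918 - 972) + (31 + 2*3600)*(1/4799) = 58/(-1890) + (31 + 7200)*(1/4799) = 58*(-1/1890) + 7231*(1/4799) = -29/945 + 7231/4799 = 6694124/4535055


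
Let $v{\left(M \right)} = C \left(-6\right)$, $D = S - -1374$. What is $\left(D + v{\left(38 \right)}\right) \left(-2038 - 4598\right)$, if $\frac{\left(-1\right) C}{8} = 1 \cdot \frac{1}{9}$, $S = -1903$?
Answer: $3475052$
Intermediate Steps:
$C = - \frac{8}{9}$ ($C = - 8 \cdot 1 \cdot \frac{1}{9} = \left(-8\right) \frac{1}{9} = - \frac{8}{9} \approx -0.88889$)
$D = -529$ ($D = -1903 - -1374 = -1903 + 1374 = -529$)
$v{\left(M \right)} = \frac{16}{3}$ ($v{\left(M \right)} = \left(- \frac{8}{9}\right) \left(-6\right) = \frac{16}{3}$)
$\left(D + v{\left(38 \right)}\right) \left(-2038 - 4598\right) = \left(-529 + \frac{16}{3}\right) \left(-2038 - 4598\right) = \left(- \frac{1571}{3}\right) \left(-6636\right) = 3475052$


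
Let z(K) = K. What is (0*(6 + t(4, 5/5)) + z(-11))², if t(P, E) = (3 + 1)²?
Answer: 121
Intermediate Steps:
t(P, E) = 16 (t(P, E) = 4² = 16)
(0*(6 + t(4, 5/5)) + z(-11))² = (0*(6 + 16) - 11)² = (0*22 - 11)² = (0 - 11)² = (-11)² = 121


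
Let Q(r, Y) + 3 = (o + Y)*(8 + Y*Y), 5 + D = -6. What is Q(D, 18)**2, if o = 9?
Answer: 80299521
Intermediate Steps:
D = -11 (D = -5 - 6 = -11)
Q(r, Y) = -3 + (8 + Y**2)*(9 + Y) (Q(r, Y) = -3 + (9 + Y)*(8 + Y*Y) = -3 + (9 + Y)*(8 + Y**2) = -3 + (8 + Y**2)*(9 + Y))
Q(D, 18)**2 = (69 + 18**3 + 8*18 + 9*18**2)**2 = (69 + 5832 + 144 + 9*324)**2 = (69 + 5832 + 144 + 2916)**2 = 8961**2 = 80299521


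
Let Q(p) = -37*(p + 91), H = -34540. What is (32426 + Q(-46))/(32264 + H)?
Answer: -30761/2276 ≈ -13.515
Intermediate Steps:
Q(p) = -3367 - 37*p (Q(p) = -37*(91 + p) = -3367 - 37*p)
(32426 + Q(-46))/(32264 + H) = (32426 + (-3367 - 37*(-46)))/(32264 - 34540) = (32426 + (-3367 + 1702))/(-2276) = (32426 - 1665)*(-1/2276) = 30761*(-1/2276) = -30761/2276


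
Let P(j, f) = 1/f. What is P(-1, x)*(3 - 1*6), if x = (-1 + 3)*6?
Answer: -1/4 ≈ -0.25000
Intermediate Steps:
x = 12 (x = 2*6 = 12)
P(-1, x)*(3 - 1*6) = (3 - 1*6)/12 = (3 - 6)/12 = (1/12)*(-3) = -1/4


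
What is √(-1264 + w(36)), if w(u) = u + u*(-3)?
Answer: 2*I*√334 ≈ 36.551*I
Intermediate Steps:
w(u) = -2*u (w(u) = u - 3*u = -2*u)
√(-1264 + w(36)) = √(-1264 - 2*36) = √(-1264 - 72) = √(-1336) = 2*I*√334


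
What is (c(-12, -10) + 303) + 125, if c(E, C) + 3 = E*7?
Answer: 341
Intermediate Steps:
c(E, C) = -3 + 7*E (c(E, C) = -3 + E*7 = -3 + 7*E)
(c(-12, -10) + 303) + 125 = ((-3 + 7*(-12)) + 303) + 125 = ((-3 - 84) + 303) + 125 = (-87 + 303) + 125 = 216 + 125 = 341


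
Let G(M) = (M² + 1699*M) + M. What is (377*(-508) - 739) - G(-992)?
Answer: 510081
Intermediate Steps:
G(M) = M² + 1700*M
(377*(-508) - 739) - G(-992) = (377*(-508) - 739) - (-992)*(1700 - 992) = (-191516 - 739) - (-992)*708 = -192255 - 1*(-702336) = -192255 + 702336 = 510081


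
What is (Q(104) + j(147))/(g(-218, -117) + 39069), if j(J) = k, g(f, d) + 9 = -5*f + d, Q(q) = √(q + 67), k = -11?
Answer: -11/40033 + 3*√19/40033 ≈ 5.1875e-5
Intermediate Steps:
Q(q) = √(67 + q)
g(f, d) = -9 + d - 5*f (g(f, d) = -9 + (-5*f + d) = -9 + (d - 5*f) = -9 + d - 5*f)
j(J) = -11
(Q(104) + j(147))/(g(-218, -117) + 39069) = (√(67 + 104) - 11)/((-9 - 117 - 5*(-218)) + 39069) = (√171 - 11)/((-9 - 117 + 1090) + 39069) = (3*√19 - 11)/(964 + 39069) = (-11 + 3*√19)/40033 = (-11 + 3*√19)*(1/40033) = -11/40033 + 3*√19/40033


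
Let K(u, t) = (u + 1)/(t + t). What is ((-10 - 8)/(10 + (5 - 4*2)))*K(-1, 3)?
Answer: 0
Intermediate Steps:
K(u, t) = (1 + u)/(2*t) (K(u, t) = (1 + u)/((2*t)) = (1 + u)*(1/(2*t)) = (1 + u)/(2*t))
((-10 - 8)/(10 + (5 - 4*2)))*K(-1, 3) = ((-10 - 8)/(10 + (5 - 4*2)))*((1/2)*(1 - 1)/3) = (-18/(10 + (5 - 8)))*((1/2)*(1/3)*0) = -18/(10 - 3)*0 = -18/7*0 = 0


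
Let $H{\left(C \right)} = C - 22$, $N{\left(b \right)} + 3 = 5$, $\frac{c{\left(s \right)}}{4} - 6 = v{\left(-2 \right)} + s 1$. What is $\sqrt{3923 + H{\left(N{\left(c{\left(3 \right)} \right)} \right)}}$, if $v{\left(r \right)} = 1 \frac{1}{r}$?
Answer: $\sqrt{3903} \approx 62.474$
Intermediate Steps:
$v{\left(r \right)} = \frac{1}{r}$
$c{\left(s \right)} = 22 + 4 s$ ($c{\left(s \right)} = 24 + 4 \left(\frac{1}{-2} + s 1\right) = 24 + 4 \left(- \frac{1}{2} + s\right) = 24 + \left(-2 + 4 s\right) = 22 + 4 s$)
$N{\left(b \right)} = 2$ ($N{\left(b \right)} = -3 + 5 = 2$)
$H{\left(C \right)} = -22 + C$
$\sqrt{3923 + H{\left(N{\left(c{\left(3 \right)} \right)} \right)}} = \sqrt{3923 + \left(-22 + 2\right)} = \sqrt{3923 - 20} = \sqrt{3903}$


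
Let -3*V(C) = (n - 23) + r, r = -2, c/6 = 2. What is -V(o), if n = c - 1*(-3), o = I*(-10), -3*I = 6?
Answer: -10/3 ≈ -3.3333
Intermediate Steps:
c = 12 (c = 6*2 = 12)
I = -2 (I = -⅓*6 = -2)
o = 20 (o = -2*(-10) = 20)
n = 15 (n = 12 - 1*(-3) = 12 + 3 = 15)
V(C) = 10/3 (V(C) = -((15 - 23) - 2)/3 = -(-8 - 2)/3 = -⅓*(-10) = 10/3)
-V(o) = -1*10/3 = -10/3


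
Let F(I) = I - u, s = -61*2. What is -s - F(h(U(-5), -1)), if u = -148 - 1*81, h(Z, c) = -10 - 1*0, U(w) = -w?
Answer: -97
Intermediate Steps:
s = -122
h(Z, c) = -10 (h(Z, c) = -10 + 0 = -10)
u = -229 (u = -148 - 81 = -229)
F(I) = 229 + I (F(I) = I - 1*(-229) = I + 229 = 229 + I)
-s - F(h(U(-5), -1)) = -1*(-122) - (229 - 10) = 122 - 1*219 = 122 - 219 = -97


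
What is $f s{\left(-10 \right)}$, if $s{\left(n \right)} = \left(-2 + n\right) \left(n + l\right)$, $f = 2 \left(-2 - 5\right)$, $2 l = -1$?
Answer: $-1764$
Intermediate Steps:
$l = - \frac{1}{2}$ ($l = \frac{1}{2} \left(-1\right) = - \frac{1}{2} \approx -0.5$)
$f = -14$ ($f = 2 \left(-7\right) = -14$)
$s{\left(n \right)} = \left(-2 + n\right) \left(- \frac{1}{2} + n\right)$ ($s{\left(n \right)} = \left(-2 + n\right) \left(n - \frac{1}{2}\right) = \left(-2 + n\right) \left(- \frac{1}{2} + n\right)$)
$f s{\left(-10 \right)} = - 14 \left(1 + \left(-10\right)^{2} - -25\right) = - 14 \left(1 + 100 + 25\right) = \left(-14\right) 126 = -1764$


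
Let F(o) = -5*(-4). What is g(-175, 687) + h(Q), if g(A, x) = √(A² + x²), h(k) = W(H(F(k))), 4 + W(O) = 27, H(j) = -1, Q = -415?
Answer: 23 + √502594 ≈ 731.94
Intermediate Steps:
F(o) = 20
W(O) = 23 (W(O) = -4 + 27 = 23)
h(k) = 23
g(-175, 687) + h(Q) = √((-175)² + 687²) + 23 = √(30625 + 471969) + 23 = √502594 + 23 = 23 + √502594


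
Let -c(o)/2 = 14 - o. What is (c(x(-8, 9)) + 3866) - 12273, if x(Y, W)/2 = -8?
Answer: -8467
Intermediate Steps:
x(Y, W) = -16 (x(Y, W) = 2*(-8) = -16)
c(o) = -28 + 2*o (c(o) = -2*(14 - o) = -28 + 2*o)
(c(x(-8, 9)) + 3866) - 12273 = ((-28 + 2*(-16)) + 3866) - 12273 = ((-28 - 32) + 3866) - 12273 = (-60 + 3866) - 12273 = 3806 - 12273 = -8467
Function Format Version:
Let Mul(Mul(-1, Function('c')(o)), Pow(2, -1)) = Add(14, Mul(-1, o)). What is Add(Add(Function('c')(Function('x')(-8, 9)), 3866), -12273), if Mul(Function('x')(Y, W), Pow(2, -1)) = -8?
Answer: -8467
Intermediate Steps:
Function('x')(Y, W) = -16 (Function('x')(Y, W) = Mul(2, -8) = -16)
Function('c')(o) = Add(-28, Mul(2, o)) (Function('c')(o) = Mul(-2, Add(14, Mul(-1, o))) = Add(-28, Mul(2, o)))
Add(Add(Function('c')(Function('x')(-8, 9)), 3866), -12273) = Add(Add(Add(-28, Mul(2, -16)), 3866), -12273) = Add(Add(Add(-28, -32), 3866), -12273) = Add(Add(-60, 3866), -12273) = Add(3806, -12273) = -8467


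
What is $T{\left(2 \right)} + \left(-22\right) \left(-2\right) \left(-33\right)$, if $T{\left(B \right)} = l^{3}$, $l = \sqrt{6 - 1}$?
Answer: $-1452 + 5 \sqrt{5} \approx -1440.8$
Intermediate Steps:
$l = \sqrt{5} \approx 2.2361$
$T{\left(B \right)} = 5 \sqrt{5}$ ($T{\left(B \right)} = \left(\sqrt{5}\right)^{3} = 5 \sqrt{5}$)
$T{\left(2 \right)} + \left(-22\right) \left(-2\right) \left(-33\right) = 5 \sqrt{5} + \left(-22\right) \left(-2\right) \left(-33\right) = 5 \sqrt{5} + 44 \left(-33\right) = 5 \sqrt{5} - 1452 = -1452 + 5 \sqrt{5}$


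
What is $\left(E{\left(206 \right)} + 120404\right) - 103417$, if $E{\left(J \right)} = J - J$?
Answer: $16987$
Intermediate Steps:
$E{\left(J \right)} = 0$
$\left(E{\left(206 \right)} + 120404\right) - 103417 = \left(0 + 120404\right) - 103417 = 120404 - 103417 = 16987$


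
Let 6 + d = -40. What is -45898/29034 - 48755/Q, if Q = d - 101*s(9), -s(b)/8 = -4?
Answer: 632549513/47586726 ≈ 13.293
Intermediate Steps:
d = -46 (d = -6 - 40 = -46)
s(b) = 32 (s(b) = -8*(-4) = 32)
Q = -3278 (Q = -46 - 101*32 = -46 - 3232 = -3278)
-45898/29034 - 48755/Q = -45898/29034 - 48755/(-3278) = -45898*1/29034 - 48755*(-1/3278) = -22949/14517 + 48755/3278 = 632549513/47586726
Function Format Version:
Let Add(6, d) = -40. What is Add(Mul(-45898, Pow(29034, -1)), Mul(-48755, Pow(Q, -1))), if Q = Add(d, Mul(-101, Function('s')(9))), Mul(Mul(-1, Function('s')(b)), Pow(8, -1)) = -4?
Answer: Rational(632549513, 47586726) ≈ 13.293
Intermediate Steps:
d = -46 (d = Add(-6, -40) = -46)
Function('s')(b) = 32 (Function('s')(b) = Mul(-8, -4) = 32)
Q = -3278 (Q = Add(-46, Mul(-101, 32)) = Add(-46, -3232) = -3278)
Add(Mul(-45898, Pow(29034, -1)), Mul(-48755, Pow(Q, -1))) = Add(Mul(-45898, Pow(29034, -1)), Mul(-48755, Pow(-3278, -1))) = Add(Mul(-45898, Rational(1, 29034)), Mul(-48755, Rational(-1, 3278))) = Add(Rational(-22949, 14517), Rational(48755, 3278)) = Rational(632549513, 47586726)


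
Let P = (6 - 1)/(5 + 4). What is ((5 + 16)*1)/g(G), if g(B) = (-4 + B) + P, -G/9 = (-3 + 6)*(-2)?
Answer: 27/65 ≈ 0.41538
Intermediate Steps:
P = 5/9 ≈ 0.55556
G = 54 (G = -9*(-3 + 6)*(-2) = -27*(-2) = -9*(-6) = 54)
g(B) = -31/9 + B (g(B) = (-4 + B) + 5/9 = -31/9 + B)
((5 + 16)*1)/g(G) = ((5 + 16)*1)/(-31/9 + 54) = (21*1)/(455/9) = 21*(9/455) = 27/65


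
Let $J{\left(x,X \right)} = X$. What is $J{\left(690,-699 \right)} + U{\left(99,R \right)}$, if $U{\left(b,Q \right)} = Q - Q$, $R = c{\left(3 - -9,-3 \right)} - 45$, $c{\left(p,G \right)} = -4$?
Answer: $-699$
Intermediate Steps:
$R = -49$ ($R = -4 - 45 = -49$)
$U{\left(b,Q \right)} = 0$
$J{\left(690,-699 \right)} + U{\left(99,R \right)} = -699 + 0 = -699$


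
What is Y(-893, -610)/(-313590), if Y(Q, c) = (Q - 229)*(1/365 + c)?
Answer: -41635363/19076725 ≈ -2.1825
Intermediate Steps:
Y(Q, c) = (-229 + Q)*(1/365 + c)
Y(-893, -610)/(-313590) = (-229/365 - 229*(-610) + (1/365)*(-893) - 893*(-610))/(-313590) = (-229/365 + 139690 - 893/365 + 544730)*(-1/313590) = (249812178/365)*(-1/313590) = -41635363/19076725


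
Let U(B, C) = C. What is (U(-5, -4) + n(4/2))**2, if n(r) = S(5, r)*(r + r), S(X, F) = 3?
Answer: 64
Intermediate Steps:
n(r) = 6*r (n(r) = 3*(r + r) = 3*(2*r) = 6*r)
(U(-5, -4) + n(4/2))**2 = (-4 + 6*(4/2))**2 = (-4 + 6*(4*(1/2)))**2 = (-4 + 6*2)**2 = (-4 + 12)**2 = 8**2 = 64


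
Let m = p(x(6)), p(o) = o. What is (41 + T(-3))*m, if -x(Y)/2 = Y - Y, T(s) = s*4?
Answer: 0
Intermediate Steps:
T(s) = 4*s
x(Y) = 0 (x(Y) = -2*(Y - Y) = -2*0 = 0)
m = 0
(41 + T(-3))*m = (41 + 4*(-3))*0 = (41 - 12)*0 = 29*0 = 0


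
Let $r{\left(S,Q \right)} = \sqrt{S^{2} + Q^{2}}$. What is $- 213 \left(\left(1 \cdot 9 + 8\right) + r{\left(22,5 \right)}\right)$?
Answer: $-3621 - 213 \sqrt{509} \approx -8426.5$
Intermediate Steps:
$r{\left(S,Q \right)} = \sqrt{Q^{2} + S^{2}}$
$- 213 \left(\left(1 \cdot 9 + 8\right) + r{\left(22,5 \right)}\right) = - 213 \left(\left(1 \cdot 9 + 8\right) + \sqrt{5^{2} + 22^{2}}\right) = - 213 \left(\left(9 + 8\right) + \sqrt{25 + 484}\right) = - 213 \left(17 + \sqrt{509}\right) = -3621 - 213 \sqrt{509}$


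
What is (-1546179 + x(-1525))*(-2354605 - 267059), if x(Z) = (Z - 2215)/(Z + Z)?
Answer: 1236335375163744/305 ≈ 4.0536e+12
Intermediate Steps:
x(Z) = (-2215 + Z)/(2*Z) (x(Z) = (-2215 + Z)/((2*Z)) = (-2215 + Z)*(1/(2*Z)) = (-2215 + Z)/(2*Z))
(-1546179 + x(-1525))*(-2354605 - 267059) = (-1546179 + (1/2)*(-2215 - 1525)/(-1525))*(-2354605 - 267059) = (-1546179 + (1/2)*(-1/1525)*(-3740))*(-2621664) = (-1546179 + 374/305)*(-2621664) = -471584221/305*(-2621664) = 1236335375163744/305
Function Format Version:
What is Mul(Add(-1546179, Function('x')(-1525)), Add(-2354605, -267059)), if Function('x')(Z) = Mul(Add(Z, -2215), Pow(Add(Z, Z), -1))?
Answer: Rational(1236335375163744, 305) ≈ 4.0536e+12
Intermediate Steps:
Function('x')(Z) = Mul(Rational(1, 2), Pow(Z, -1), Add(-2215, Z)) (Function('x')(Z) = Mul(Add(-2215, Z), Pow(Mul(2, Z), -1)) = Mul(Add(-2215, Z), Mul(Rational(1, 2), Pow(Z, -1))) = Mul(Rational(1, 2), Pow(Z, -1), Add(-2215, Z)))
Mul(Add(-1546179, Function('x')(-1525)), Add(-2354605, -267059)) = Mul(Add(-1546179, Mul(Rational(1, 2), Pow(-1525, -1), Add(-2215, -1525))), Add(-2354605, -267059)) = Mul(Add(-1546179, Mul(Rational(1, 2), Rational(-1, 1525), -3740)), -2621664) = Mul(Add(-1546179, Rational(374, 305)), -2621664) = Mul(Rational(-471584221, 305), -2621664) = Rational(1236335375163744, 305)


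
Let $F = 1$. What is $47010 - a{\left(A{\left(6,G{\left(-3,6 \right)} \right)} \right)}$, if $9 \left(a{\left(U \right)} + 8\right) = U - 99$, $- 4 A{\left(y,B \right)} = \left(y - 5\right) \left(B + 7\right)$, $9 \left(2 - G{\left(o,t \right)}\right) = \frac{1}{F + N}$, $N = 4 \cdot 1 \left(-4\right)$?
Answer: $\frac{57140539}{1215} \approx 47029.0$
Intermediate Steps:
$N = -16$ ($N = 4 \left(-4\right) = -16$)
$G{\left(o,t \right)} = \frac{271}{135}$ ($G{\left(o,t \right)} = 2 - \frac{1}{9 \left(1 - 16\right)} = 2 - \frac{1}{9 \left(-15\right)} = 2 - - \frac{1}{135} = 2 + \frac{1}{135} = \frac{271}{135}$)
$A{\left(y,B \right)} = - \frac{\left(-5 + y\right) \left(7 + B\right)}{4}$ ($A{\left(y,B \right)} = - \frac{\left(y - 5\right) \left(B + 7\right)}{4} = - \frac{\left(-5 + y\right) \left(7 + B\right)}{4}$)
$a{\left(U \right)} = -19 + \frac{U}{9}$ ($a{\left(U \right)} = -8 + \frac{U - 99}{9} = -8 + \frac{-99 + U}{9} = -8 + \left(-11 + \frac{U}{9}\right) = -19 + \frac{U}{9}$)
$47010 - a{\left(A{\left(6,G{\left(-3,6 \right)} \right)} \right)} = 47010 - \left(-19 + \frac{\frac{35}{4} - \frac{21}{2} + \frac{5}{4} \cdot \frac{271}{135} - \frac{271}{540} \cdot 6}{9}\right) = 47010 - \left(-19 + \frac{\frac{35}{4} - \frac{21}{2} + \frac{271}{108} - \frac{271}{90}}{9}\right) = 47010 - \left(-19 + \frac{1}{9} \left(- \frac{304}{135}\right)\right) = 47010 - \left(-19 - \frac{304}{1215}\right) = 47010 - - \frac{23389}{1215} = 47010 + \frac{23389}{1215} = \frac{57140539}{1215}$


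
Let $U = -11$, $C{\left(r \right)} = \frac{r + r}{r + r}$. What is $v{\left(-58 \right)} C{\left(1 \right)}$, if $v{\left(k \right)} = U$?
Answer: $-11$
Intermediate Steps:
$C{\left(r \right)} = 1$ ($C{\left(r \right)} = \frac{2 r}{2 r} = 2 r \frac{1}{2 r} = 1$)
$v{\left(k \right)} = -11$
$v{\left(-58 \right)} C{\left(1 \right)} = \left(-11\right) 1 = -11$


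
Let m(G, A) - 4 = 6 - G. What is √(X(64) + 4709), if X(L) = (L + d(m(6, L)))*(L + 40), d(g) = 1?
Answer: √11469 ≈ 107.09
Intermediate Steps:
m(G, A) = 10 - G (m(G, A) = 4 + (6 - G) = 10 - G)
X(L) = (1 + L)*(40 + L) (X(L) = (L + 1)*(L + 40) = (1 + L)*(40 + L))
√(X(64) + 4709) = √((40 + 64² + 41*64) + 4709) = √((40 + 4096 + 2624) + 4709) = √(6760 + 4709) = √11469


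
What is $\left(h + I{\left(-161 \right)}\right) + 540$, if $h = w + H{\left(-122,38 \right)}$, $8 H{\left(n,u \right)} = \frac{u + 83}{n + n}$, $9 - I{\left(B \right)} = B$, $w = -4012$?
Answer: $- \frac{6445625}{1952} \approx -3302.1$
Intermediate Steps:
$I{\left(B \right)} = 9 - B$
$H{\left(n,u \right)} = \frac{83 + u}{16 n}$ ($H{\left(n,u \right)} = \frac{\left(u + 83\right) \frac{1}{n + n}}{8} = \frac{\left(83 + u\right) \frac{1}{2 n}}{8} = \frac{\frac{1}{2} \frac{1}{n} \left(83 + u\right)}{8} = \frac{83 + u}{16 n}$)
$h = - \frac{7831545}{1952}$ ($h = -4012 + \frac{83 + 38}{16 \left(-122\right)} = -4012 + \frac{1}{16} \left(- \frac{1}{122}\right) 121 = -4012 - \frac{121}{1952} = - \frac{7831545}{1952} \approx -4012.1$)
$\left(h + I{\left(-161 \right)}\right) + 540 = \left(- \frac{7831545}{1952} + \left(9 - -161\right)\right) + 540 = \left(- \frac{7831545}{1952} + \left(9 + 161\right)\right) + 540 = \left(- \frac{7831545}{1952} + 170\right) + 540 = - \frac{7499705}{1952} + 540 = - \frac{6445625}{1952}$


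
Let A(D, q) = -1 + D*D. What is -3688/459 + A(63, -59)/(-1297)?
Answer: -6604648/595323 ≈ -11.094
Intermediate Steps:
A(D, q) = -1 + D**2
-3688/459 + A(63, -59)/(-1297) = -3688/459 + (-1 + 63**2)/(-1297) = -3688*1/459 + (-1 + 3969)*(-1/1297) = -3688/459 + 3968*(-1/1297) = -3688/459 - 3968/1297 = -6604648/595323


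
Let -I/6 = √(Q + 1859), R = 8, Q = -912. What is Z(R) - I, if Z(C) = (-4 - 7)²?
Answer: 121 + 6*√947 ≈ 305.64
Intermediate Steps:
Z(C) = 121 (Z(C) = (-11)² = 121)
I = -6*√947 (I = -6*√(-912 + 1859) = -6*√947 ≈ -184.64)
Z(R) - I = 121 - (-6)*√947 = 121 + 6*√947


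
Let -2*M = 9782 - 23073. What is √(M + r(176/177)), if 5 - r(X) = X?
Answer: 5*√33331578/354 ≈ 81.545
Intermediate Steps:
r(X) = 5 - X
M = 13291/2 (M = -(9782 - 23073)/2 = -½*(-13291) = 13291/2 ≈ 6645.5)
√(M + r(176/177)) = √(13291/2 + (5 - 176/177)) = √(13291/2 + 709/177) = √(2353925/354) = 5*√33331578/354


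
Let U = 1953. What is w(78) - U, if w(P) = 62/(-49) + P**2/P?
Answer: -91937/49 ≈ -1876.3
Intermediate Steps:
w(P) = -62/49 + P (w(P) = 62*(-1/49) + P = -62/49 + P)
w(78) - U = (-62/49 + 78) - 1*1953 = 3760/49 - 1953 = -91937/49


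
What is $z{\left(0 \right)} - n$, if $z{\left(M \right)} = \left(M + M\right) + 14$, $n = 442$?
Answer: $-428$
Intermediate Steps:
$z{\left(M \right)} = 14 + 2 M$ ($z{\left(M \right)} = 2 M + 14 = 14 + 2 M$)
$z{\left(0 \right)} - n = \left(14 + 2 \cdot 0\right) - 442 = \left(14 + 0\right) - 442 = 14 - 442 = -428$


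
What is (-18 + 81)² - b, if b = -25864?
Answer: 29833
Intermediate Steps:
(-18 + 81)² - b = (-18 + 81)² - 1*(-25864) = 63² + 25864 = 3969 + 25864 = 29833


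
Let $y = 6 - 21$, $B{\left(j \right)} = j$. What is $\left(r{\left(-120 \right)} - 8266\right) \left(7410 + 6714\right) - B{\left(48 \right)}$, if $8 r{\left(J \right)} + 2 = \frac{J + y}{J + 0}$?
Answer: $- \frac{1868009229}{16} \approx -1.1675 \cdot 10^{8}$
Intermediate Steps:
$y = -15$ ($y = 6 - 21 = -15$)
$r{\left(J \right)} = - \frac{1}{4} + \frac{-15 + J}{8 J}$ ($r{\left(J \right)} = - \frac{1}{4} + \frac{\left(J - 15\right) \frac{1}{J + 0}}{8} = - \frac{1}{4} + \frac{\left(-15 + J\right) \frac{1}{J}}{8} = - \frac{1}{4} + \frac{\frac{1}{J} \left(-15 + J\right)}{8} = - \frac{1}{4} + \frac{-15 + J}{8 J}$)
$\left(r{\left(-120 \right)} - 8266\right) \left(7410 + 6714\right) - B{\left(48 \right)} = \left(\frac{-15 - -120}{8 \left(-120\right)} - 8266\right) \left(7410 + 6714\right) - 48 = \left(\frac{1}{8} \left(- \frac{1}{120}\right) \left(-15 + 120\right) - 8266\right) 14124 - 48 = \left(\frac{1}{8} \left(- \frac{1}{120}\right) 105 - 8266\right) 14124 - 48 = \left(- \frac{7}{64} - 8266\right) 14124 - 48 = \left(- \frac{529031}{64}\right) 14124 - 48 = - \frac{1868008461}{16} - 48 = - \frac{1868009229}{16}$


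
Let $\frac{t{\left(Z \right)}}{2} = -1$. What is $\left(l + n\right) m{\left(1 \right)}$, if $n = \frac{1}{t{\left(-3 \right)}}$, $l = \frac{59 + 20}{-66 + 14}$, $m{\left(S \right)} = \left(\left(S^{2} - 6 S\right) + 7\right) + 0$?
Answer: $- \frac{105}{26} \approx -4.0385$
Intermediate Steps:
$t{\left(Z \right)} = -2$ ($t{\left(Z \right)} = 2 \left(-1\right) = -2$)
$m{\left(S \right)} = 7 + S^{2} - 6 S$ ($m{\left(S \right)} = \left(7 + S^{2} - 6 S\right) + 0 = 7 + S^{2} - 6 S$)
$l = - \frac{79}{52}$ ($l = \frac{79}{-52} = 79 \left(- \frac{1}{52}\right) = - \frac{79}{52} \approx -1.5192$)
$n = - \frac{1}{2}$ ($n = \frac{1}{-2} = - \frac{1}{2} \approx -0.5$)
$\left(l + n\right) m{\left(1 \right)} = \left(- \frac{79}{52} - \frac{1}{2}\right) \left(7 + 1^{2} - 6\right) = - \frac{105 \left(7 + 1 - 6\right)}{52} = \left(- \frac{105}{52}\right) 2 = - \frac{105}{26}$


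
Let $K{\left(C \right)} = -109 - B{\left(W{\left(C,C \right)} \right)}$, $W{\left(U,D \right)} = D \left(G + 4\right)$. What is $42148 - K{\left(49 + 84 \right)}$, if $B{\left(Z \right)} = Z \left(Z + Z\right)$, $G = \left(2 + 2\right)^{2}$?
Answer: $14193457$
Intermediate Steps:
$G = 16$ ($G = 4^{2} = 16$)
$W{\left(U,D \right)} = 20 D$ ($W{\left(U,D \right)} = D \left(16 + 4\right) = D 20 = 20 D$)
$B{\left(Z \right)} = 2 Z^{2}$ ($B{\left(Z \right)} = Z 2 Z = 2 Z^{2}$)
$K{\left(C \right)} = -109 - 800 C^{2}$ ($K{\left(C \right)} = -109 - 2 \left(20 C\right)^{2} = -109 - 2 \cdot 400 C^{2} = -109 - 800 C^{2}$)
$42148 - K{\left(49 + 84 \right)} = 42148 - \left(-109 - 800 \left(49 + 84\right)^{2}\right) = 42148 - \left(-109 - 800 \cdot 133^{2}\right) = 42148 - \left(-109 - 14151200\right) = 42148 - -14151309 = 42148 + 14151309 = 14193457$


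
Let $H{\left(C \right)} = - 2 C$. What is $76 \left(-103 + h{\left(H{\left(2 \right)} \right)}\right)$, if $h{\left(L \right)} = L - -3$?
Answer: $-7904$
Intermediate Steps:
$h{\left(L \right)} = 3 + L$ ($h{\left(L \right)} = L + 3 = 3 + L$)
$76 \left(-103 + h{\left(H{\left(2 \right)} \right)}\right) = 76 \left(-103 + \left(3 - 4\right)\right) = 76 \left(-103 - 1\right) = 76 \left(-104\right) = -7904$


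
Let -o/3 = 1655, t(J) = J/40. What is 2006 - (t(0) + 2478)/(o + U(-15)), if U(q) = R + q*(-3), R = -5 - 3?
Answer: 706289/352 ≈ 2006.5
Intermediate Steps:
t(J) = J/40 (t(J) = J*(1/40) = J/40)
R = -8
o = -4965 (o = -3*1655 = -4965)
U(q) = -8 - 3*q (U(q) = -8 + q*(-3) = -8 - 3*q)
2006 - (t(0) + 2478)/(o + U(-15)) = 2006 - ((1/40)*0 + 2478)/(-4965 + (-8 - 3*(-15))) = 2006 - (0 + 2478)/(-4965 + (-8 + 45)) = 2006 - 2478/(-4965 + 37) = 2006 - 2478/(-4928) = 2006 - 2478*(-1)/4928 = 2006 - 1*(-177/352) = 2006 + 177/352 = 706289/352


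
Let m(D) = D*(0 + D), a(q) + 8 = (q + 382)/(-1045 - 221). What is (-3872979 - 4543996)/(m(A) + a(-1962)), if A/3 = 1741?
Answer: -5327945175/17268064183 ≈ -0.30854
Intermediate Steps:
a(q) = -5255/633 - q/1266 (a(q) = -8 + (q + 382)/(-1045 - 221) = -8 + (382 + q)/(-1266) = -8 + (382 + q)*(-1/1266) = -8 + (-191/633 - q/1266) = -5255/633 - q/1266)
A = 5223 (A = 3*1741 = 5223)
m(D) = D² (m(D) = D*D = D²)
(-3872979 - 4543996)/(m(A) + a(-1962)) = (-3872979 - 4543996)/(5223² + (-5255/633 - 1/1266*(-1962))) = -8416975/(27279729 + (-5255/633 + 327/211)) = -8416975/(27279729 - 4274/633) = -8416975/17268064183/633 = -8416975*633/17268064183 = -5327945175/17268064183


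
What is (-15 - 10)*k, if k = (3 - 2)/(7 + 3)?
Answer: -5/2 ≈ -2.5000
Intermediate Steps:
k = ⅒ (k = 1/10 = 1*(⅒) = ⅒ ≈ 0.10000)
(-15 - 10)*k = (-15 - 10)*(⅒) = -25*⅒ = -5/2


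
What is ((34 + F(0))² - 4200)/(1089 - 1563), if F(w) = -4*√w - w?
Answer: 1522/237 ≈ 6.4219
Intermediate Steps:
F(w) = -w - 4*√w
((34 + F(0))² - 4200)/(1089 - 1563) = ((34 + (-1*0 - 4*√0))² - 4200)/(1089 - 1563) = ((34 + (0 - 4*0))² - 4200)/(-474) = ((34 + (0 + 0))² - 4200)*(-1/474) = ((34 + 0)² - 4200)*(-1/474) = (34² - 4200)*(-1/474) = (1156 - 4200)*(-1/474) = -3044*(-1/474) = 1522/237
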